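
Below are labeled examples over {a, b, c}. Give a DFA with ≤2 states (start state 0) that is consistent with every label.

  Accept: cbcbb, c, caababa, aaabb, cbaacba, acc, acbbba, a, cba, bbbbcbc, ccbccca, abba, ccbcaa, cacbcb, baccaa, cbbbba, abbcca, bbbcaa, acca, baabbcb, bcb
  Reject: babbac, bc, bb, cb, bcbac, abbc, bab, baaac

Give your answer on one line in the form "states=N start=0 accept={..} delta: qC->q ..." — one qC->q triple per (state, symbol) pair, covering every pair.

Fold the examples into a partial DFA from state 0: repeatedly fix the first undefined (state, symbol) met by the shortest-then-alphabetical prefix, trying targets in increasing order and rejecting any under which an Accept and a Reject string meet in one state with the same remainder; add a state when all current targets are rejected. Accepting states are where Accept strings end.
a: 0a undefined. 0a->0: no, aaabb/bb meet in 0 with "bb" left. Open state 1: 0a->1.
b: 0b undefined. 0b->0: no, c/bc meet in 0 with "c" left. 0b->1: ok.
c: 0c undefined. 0c->0: no, a/cb meet in 1. 0c->1: ok.
aa: 1a undefined. 1a->0: no, c/bab meet in 1. 1a->1: ok.
ab: 1b undefined. 1b->0: ok.
ac: 1c undefined. 1c->0: ok.
All examples now run through 2 states with every (state, symbol) defined. Accept strings end in {1}, Reject strings end in {0}; accept={1}.

states=2 start=0 accept={1} delta: 0a->1 0b->1 0c->1 1a->1 1b->0 1c->0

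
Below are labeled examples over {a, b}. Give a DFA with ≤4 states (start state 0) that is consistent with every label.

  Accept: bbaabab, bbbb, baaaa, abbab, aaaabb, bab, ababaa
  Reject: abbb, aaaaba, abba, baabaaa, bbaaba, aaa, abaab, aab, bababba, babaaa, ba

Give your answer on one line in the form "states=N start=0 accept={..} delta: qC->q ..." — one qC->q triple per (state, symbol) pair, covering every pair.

Fold the examples into a partial DFA from state 0: repeatedly fix the first undefined (state, symbol) met by the shortest-then-alphabetical prefix, trying targets in increasing order and rejecting any under which an Accept and a Reject string meet in one state with the same remainder; add a state when all current targets are rejected. Accepting states are where Accept strings end.
a: 0a undefined. 0a->0: ok.
b: 0b undefined. 0b->0: no, bbaabab/abbb meet in 0. Open state 1: 0b->1.
ba: 1a undefined. 1a->0: no, baaaa/aaaaba meet in 0. 1a->1: no, baaaa/aaaaba meet in 1. Open state 2: 1a->2.
bb: 1b undefined. 1b->0: no, bbbb/abba meet in 0. 1b->1: no, bbbb/abbb meet in 1. 1b->2: no, abbab/abaab meet in 2 with "ab" left. Open state 3: 1b->3.
baa: 2a undefined. 2a->0: no, baaaa/baabaaa meet in 0. 2a->1: no, baaaa/aab meet in 1. 2a->2: no, baaaa/aaaaba meet in 2. 2a->3: ok.
bab: 2b undefined. 2b->0: no, bab/aaa meet in 0. 2b->1: no, bab/aab meet in 1. 2b->2: no, baaaa/babaaa meet in 3 with "aa" left. 2b->3: ok.
bba: 3a undefined. 3a->0: no, baaaa/abba meet in 0. 3a->1: no, bbaabab/babaaa meet in 3. 3a->2: ok.
bbb: 3b undefined. 3b->0: no, bbaabab/aab meet in 1. 3b->1: ok.
All examples now run through 4 states with every (state, symbol) defined. Accept strings end in {3}, Reject strings end in {0,1,2}; accept={3}.

states=4 start=0 accept={3} delta: 0a->0 0b->1 1a->2 1b->3 2a->3 2b->3 3a->2 3b->1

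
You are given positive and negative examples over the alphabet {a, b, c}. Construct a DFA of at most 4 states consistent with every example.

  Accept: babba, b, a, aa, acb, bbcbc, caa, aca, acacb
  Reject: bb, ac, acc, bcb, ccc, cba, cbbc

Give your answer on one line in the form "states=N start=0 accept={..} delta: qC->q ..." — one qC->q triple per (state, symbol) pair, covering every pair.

State merging on the prefix tree: take the shortest (then alphabetical) example prefix whose next move is undefined and point that move at state 0, else 1, else 2, ...; a target is out if some Accept/Reject pair would then sit in one state with the same input left (inseparable). If every existing state is out, open a new one.
a: 0a undefined. 0a->0: ok.
b: 0b undefined. 0b->0: no, babba/bb meet in 0. Open state 1: 0b->1.
c: 0c undefined. 0c->0: no, a/ac meet in 0. 0c->1: no, b/ac meet in 1. Open state 2: 0c->2.
ba: 1a undefined. 1a->0: ok.
bb: 1b undefined. 1b->0: no, babba/bb meet in 0. 1b->1: no, b/bb meet in 1. 1b->2: ok.
bc: 1c undefined. 1c->0: no, b/bcb meet in 1. 1c->1: ok.
ca: 2a undefined. 2a->0: ok.
cb: 2b undefined. 2b->0: no, babba/cba meet in 0. 2b->1: no, babba/cba meet in 0. 2b->2: no, babba/cba meet in 0. Open state 3: 2b->3.
cc: 2c undefined. 2c->0: no, babba/acc meet in 0. 2c->1: no, b/acc meet in 1. 2c->2: ok.
cba: 3a undefined. 3a->0: no, babba/cba meet in 0. 3a->1: no, b/cba meet in 1. 3a->2: ok.
cbb: 3b undefined. 3b->0: ok.
bbcbc: 3c undefined. 3c->0: ok.
All examples now run through 4 states with every (state, symbol) defined. Accept strings end in {0,1,3}, Reject strings end in {2}; accept={0,1,3}.

states=4 start=0 accept={0,1,3} delta: 0a->0 0b->1 0c->2 1a->0 1b->2 1c->1 2a->0 2b->3 2c->2 3a->2 3b->0 3c->0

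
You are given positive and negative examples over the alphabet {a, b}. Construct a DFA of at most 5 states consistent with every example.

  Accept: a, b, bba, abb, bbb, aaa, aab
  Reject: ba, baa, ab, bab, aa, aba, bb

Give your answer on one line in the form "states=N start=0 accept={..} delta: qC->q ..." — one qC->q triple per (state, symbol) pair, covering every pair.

states=5 start=0 accept={1,2} delta: 0a->1 0b->2 1a->0 1b->3 2a->4 2b->0 3a->0 3b->1 4a->0 4b->0

Grow the machine one transition at a time. Run the examples from 0; the earliest place one falls off (shortest prefix, ties alphabetical) gets sent to the lowest-numbered state that keeps every Accept/Reject pair distinguishable — a pair clashes when both reach the same state with identical unread suffix — and to a fresh state only if none does.
a: 0a undefined. 0a->0: no, a/aa meet in 0. Open state 1: 0a->1.
b: 0b undefined. 0b->0: no, a/ba meet in 1. 0b->1: no, bba/aba meet in 1 with "ba" left. Open state 2: 0b->2.
aa: 1a undefined. 1a->0: ok.
ab: 1b undefined. 1b->0: no, a/aba meet in 1. 1b->1: no, a/ab meet in 1. 1b->2: no, b/ab meet in 2. Open state 3: 1b->3.
ba: 2a undefined. 2a->0: no, a/baa meet in 1. 2a->1: no, a/ba meet in 1. 2a->2: no, b/ba meet in 2. 2a->3: no, abb/bab meet in 3 with "b" left. Open state 4: 2a->4.
bb: 2b undefined. 2b->0: ok.
aba: 3a undefined. 3a->0: ok.
abb: 3b undefined. 3b->0: no, abb/aa meet in 0. 3b->1: ok.
baa: 4a undefined. 4a->0: ok.
bab: 4b undefined. 4b->0: ok.
All examples now run through 5 states with every (state, symbol) defined. Accept strings end in {1,2}, Reject strings end in {0,3,4}; accept={1,2}.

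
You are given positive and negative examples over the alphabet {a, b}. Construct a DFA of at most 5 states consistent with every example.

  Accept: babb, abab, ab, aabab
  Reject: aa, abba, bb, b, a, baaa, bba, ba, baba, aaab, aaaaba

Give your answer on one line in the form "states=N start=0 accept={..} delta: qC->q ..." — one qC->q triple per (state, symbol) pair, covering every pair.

State merging on the prefix tree: take the shortest (then alphabetical) example prefix whose next move is undefined and point that move at state 0, else 1, else 2, ...; a target is out if some Accept/Reject pair would then sit in one state with the same input left (inseparable). If every existing state is out, open a new one.
a: 0a undefined. 0a->0: no, ab/b meet in 0 with "b" left. Open state 1: 0a->1.
b: 0b undefined. 0b->0: ok.
aa: 1a undefined. 1a->0: no, ab/aaab meet in 1 with "b" left. 1a->1: no, ab/aaab meet in 1 with "b" left. Open state 2: 1a->2.
ab: 1b undefined. 1b->0: no, babb/bb meet in 0. 1b->1: no, babb/a meet in 1. 1b->2: no, abab/aaab meet in 2 with "ab" left. Open state 3: 1b->3.
aaa: 2a undefined. 2a->0: ok.
aab: 2b undefined. 2b->0: ok.
aba: 3a undefined. 3a->0: no, abab/bb meet in 0. 3a->1: ok.
abb: 3b undefined. 3b->0: no, babb/bb meet in 0. 3b->1: no, babb/a meet in 1. 3b->2: no, babb/aa meet in 2. 3b->3: ok.
All examples now run through 4 states with every (state, symbol) defined. Accept strings end in {3}, Reject strings end in {0,1,2}; accept={3}.

states=4 start=0 accept={3} delta: 0a->1 0b->0 1a->2 1b->3 2a->0 2b->0 3a->1 3b->3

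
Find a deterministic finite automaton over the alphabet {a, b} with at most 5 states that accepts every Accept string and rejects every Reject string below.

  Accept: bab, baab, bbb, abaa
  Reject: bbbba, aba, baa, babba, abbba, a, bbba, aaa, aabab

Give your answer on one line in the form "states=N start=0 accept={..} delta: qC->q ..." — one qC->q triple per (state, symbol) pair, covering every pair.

Grow the machine one transition at a time. Run the examples from 0; the earliest place one falls off (shortest prefix, ties alphabetical) gets sent to the lowest-numbered state that keeps every Accept/Reject pair distinguishable — a pair clashes when both reach the same state with identical unread suffix — and to a fresh state only if none does.
a: 0a undefined. 0a->0: no, bab/aabab meet in 0 with "bab" left. Open state 1: 0a->1.
b: 0b undefined. 0b->0: ok.
aa: 1a undefined. 1a->0: no, bab/aabab meet in 1 with "b" left. 1a->1: ok.
ab: 1b undefined. 1b->0: no, bab/aabab meet in 0. 1b->1: no, bab/bbbba meet in 1. Open state 2: 1b->2.
aba: 2a undefined. 2a->0: no, bbb/aba meet in 0. 2a->1: no, bab/aabab meet in 2. 2a->2: no, bab/aba meet in 2. Open state 3: 2a->3.
abb: 2b undefined. 2b->0: ok.
abaa: 3a undefined. 3a->0: ok.
aabab: 3b undefined. 3b->0: no, bbb/aabab meet in 0. 3b->1: ok.
All examples now run through 4 states with every (state, symbol) defined. Accept strings end in {0,2}, Reject strings end in {1,3}; accept={0,2}.

states=4 start=0 accept={0,2} delta: 0a->1 0b->0 1a->1 1b->2 2a->3 2b->0 3a->0 3b->1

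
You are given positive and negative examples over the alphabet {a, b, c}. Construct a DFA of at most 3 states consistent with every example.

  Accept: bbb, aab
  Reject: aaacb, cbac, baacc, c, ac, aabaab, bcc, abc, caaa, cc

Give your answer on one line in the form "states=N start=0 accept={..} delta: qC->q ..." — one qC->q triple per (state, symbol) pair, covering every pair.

states=3 start=0 accept={1} delta: 0a->0 0b->1 0c->2 1a->1 1b->0 1c->0 2a->0 2b->0 2c->0

State merging on the prefix tree: take the shortest (then alphabetical) example prefix whose next move is undefined and point that move at state 0, else 1, else 2, ...; a target is out if some Accept/Reject pair would then sit in one state with the same input left (inseparable). If every existing state is out, open a new one.
a: 0a undefined. 0a->0: ok.
b: 0b undefined. 0b->0: no, bbb/aabaab meet in 0. Open state 1: 0b->1.
c: 0c undefined. 0c->0: no, aab/aaacb meet in 1. 0c->1: no, aab/c meet in 1. Open state 2: 0c->2.
ba: 1a undefined. 1a->0: no, aab/aabaab meet in 1. 1a->1: ok.
bb: 1b undefined. 1b->0: ok.
bc: 1c undefined. 1c->0: ok.
ca: 2a undefined. 2a->0: ok.
cb: 2b undefined. 2b->0: ok.
cc: 2c undefined. 2c->0: ok.
All examples now run through 3 states with every (state, symbol) defined. Accept strings end in {1}, Reject strings end in {0,2}; accept={1}.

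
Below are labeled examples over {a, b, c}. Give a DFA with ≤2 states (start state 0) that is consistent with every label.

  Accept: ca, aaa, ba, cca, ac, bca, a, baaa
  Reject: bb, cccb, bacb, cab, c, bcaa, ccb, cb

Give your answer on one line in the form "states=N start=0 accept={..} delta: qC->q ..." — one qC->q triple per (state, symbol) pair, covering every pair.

Fold the examples into a partial DFA from state 0: repeatedly fix the first undefined (state, symbol) met by the shortest-then-alphabetical prefix, trying targets in increasing order and rejecting any under which an Accept and a Reject string meet in one state with the same remainder; add a state when all current targets are rejected. Accepting states are where Accept strings end.
a: 0a undefined. 0a->0: no, ac/c meet in 0 with "c" left. Open state 1: 0a->1.
b: 0b undefined. 0b->0: ok.
c: 0c undefined. 0c->0: ok.
aa: 1a undefined. 1a->0: ok.
ac: 1c undefined. 1c->0: no, ac/bb meet in 0. 1c->1: ok.
cab: 1b undefined. 1b->0: ok.
All examples now run through 2 states with every (state, symbol) defined. Accept strings end in {1}, Reject strings end in {0}; accept={1}.

states=2 start=0 accept={1} delta: 0a->1 0b->0 0c->0 1a->0 1b->0 1c->1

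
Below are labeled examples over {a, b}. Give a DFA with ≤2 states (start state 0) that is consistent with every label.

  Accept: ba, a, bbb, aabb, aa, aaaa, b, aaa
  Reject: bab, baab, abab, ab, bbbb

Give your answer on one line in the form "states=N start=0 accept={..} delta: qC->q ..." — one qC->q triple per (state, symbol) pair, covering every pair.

states=2 start=0 accept={1} delta: 0a->1 0b->1 1a->1 1b->0

State merging on the prefix tree: take the shortest (then alphabetical) example prefix whose next move is undefined and point that move at state 0, else 1, else 2, ...; a target is out if some Accept/Reject pair would then sit in one state with the same input left (inseparable). If every existing state is out, open a new one.
a: 0a undefined. 0a->0: no, b/ab meet in 0 with "b" left. Open state 1: 0a->1.
b: 0b undefined. 0b->0: no, bbb/bbbb meet in 0. 0b->1: ok.
aa: 1a undefined. 1a->0: no, a/bab meet in 1. 1a->1: ok.
ab: 1b undefined. 1b->0: ok.
All examples now run through 2 states with every (state, symbol) defined. Accept strings end in {1}, Reject strings end in {0}; accept={1}.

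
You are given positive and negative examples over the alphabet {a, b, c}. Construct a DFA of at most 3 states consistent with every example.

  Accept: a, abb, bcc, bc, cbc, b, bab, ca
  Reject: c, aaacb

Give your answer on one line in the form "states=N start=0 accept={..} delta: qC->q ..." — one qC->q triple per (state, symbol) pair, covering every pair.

states=3 start=0 accept={0,1} delta: 0a->0 0b->1 0c->2 1a->0 1b->0 1c->1 2a->0 2b->2 2c->0

State merging on the prefix tree: take the shortest (then alphabetical) example prefix whose next move is undefined and point that move at state 0, else 1, else 2, ...; a target is out if some Accept/Reject pair would then sit in one state with the same input left (inseparable). If every existing state is out, open a new one.
a: 0a undefined. 0a->0: ok.
b: 0b undefined. 0b->0: no, bc/c meet in 0 with "c" left. Open state 1: 0b->1.
c: 0c undefined. 0c->0: no, a/c meet in 0. 0c->1: no, abb/aaacb meet in 1 with "b" left. Open state 2: 0c->2.
ba: 1a undefined. 1a->0: ok.
bc: 1c undefined. 1c->0: no, bcc/c meet in 2. 1c->1: ok.
ca: 2a undefined. 2a->0: ok.
cb: 2b undefined. 2b->0: no, a/aaacb meet in 0. 2b->1: no, bcc/aaacb meet in 1. 2b->2: ok.
abb: 1b undefined. 1b->0: ok.
cbc: 2c undefined. 2c->0: ok.
All examples now run through 3 states with every (state, symbol) defined. Accept strings end in {0,1}, Reject strings end in {2}; accept={0,1}.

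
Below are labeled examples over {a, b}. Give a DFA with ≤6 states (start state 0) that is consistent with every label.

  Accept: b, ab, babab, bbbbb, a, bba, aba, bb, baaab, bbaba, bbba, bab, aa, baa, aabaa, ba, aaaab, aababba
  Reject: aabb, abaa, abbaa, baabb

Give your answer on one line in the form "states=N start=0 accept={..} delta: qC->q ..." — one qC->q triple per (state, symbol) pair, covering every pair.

Grow the machine one transition at a time. Run the examples from 0; the earliest place one falls off (shortest prefix, ties alphabetical) gets sent to the lowest-numbered state that keeps every Accept/Reject pair distinguishable — a pair clashes when both reach the same state with identical unread suffix — and to a fresh state only if none does.
a: 0a undefined. 0a->0: no, bb/aabb meet in 0 with "bb" left. Open state 1: 0a->1.
b: 0b undefined. 0b->0: ok.
aa: 1a undefined. 1a->0: no, b/aabb meet in 0. 1a->1: no, aabaa/abaa meet in 1 with "baa" left. Open state 2: 1a->2.
ab: 1b undefined. 1b->0: no, aa/abaa meet in 2. 1b->1: ok.
aaa: 2a undefined. 2a->0: no, b/abaa meet in 0. 2a->1: no, ab/abaa meet in 1. 2a->2: no, aba/abaa meet in 2. Open state 3: 2a->3.
aab: 2b undefined. 2b->0: no, b/aabb meet in 0. 2b->1: no, ab/aabb meet in 1. 2b->2: no, babab/aabb meet in 2. 2b->3: no, babab/abaa meet in 3. Open state 4: 2b->4.
aaaa: 3a undefined. 3a->0: ok.
aaba: 4a undefined. 4a->0: ok.
aabb: 4b undefined. 4b->0: no, b/aabb meet in 0. 4b->1: no, ab/aabb meet in 1. 4b->2: no, aba/aabb meet in 2. 4b->3: ok.
baaab: 3b undefined. 3b->0: ok.
All examples now run through 5 states with every (state, symbol) defined. Accept strings end in {0,1,2,4}, Reject strings end in {3}; accept={0,1,2,4}.

states=5 start=0 accept={0,1,2,4} delta: 0a->1 0b->0 1a->2 1b->1 2a->3 2b->4 3a->0 3b->0 4a->0 4b->3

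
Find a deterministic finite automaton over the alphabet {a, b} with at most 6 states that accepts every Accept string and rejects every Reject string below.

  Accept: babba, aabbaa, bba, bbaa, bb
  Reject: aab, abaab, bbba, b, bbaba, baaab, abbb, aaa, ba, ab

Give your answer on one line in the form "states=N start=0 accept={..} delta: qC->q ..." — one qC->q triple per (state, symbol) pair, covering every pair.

Grow the machine one transition at a time. Run the examples from 0; the earliest place one falls off (shortest prefix, ties alphabetical) gets sent to the lowest-numbered state that keeps every Accept/Reject pair distinguishable — a pair clashes when both reach the same state with identical unread suffix — and to a fresh state only if none does.
a: 0a undefined. 0a->0: ok.
b: 0b undefined. 0b->0: no, babba/aab meet in 0. Open state 1: 0b->1.
ba: 1a undefined. 1a->0: ok.
bb: 1b undefined. 1b->0: no, babba/bbba meet in 0. 1b->1: no, babba/bbba meet in 0. Open state 2: 1b->2.
bba: 2a undefined. 2a->0: no, babba/bbaba meet in 0. 2a->1: no, babba/aab meet in 1. 2a->2: ok.
bbb: 2b undefined. 2b->0: ok.
All examples now run through 3 states with every (state, symbol) defined. Accept strings end in {2}, Reject strings end in {0,1}; accept={2}.

states=3 start=0 accept={2} delta: 0a->0 0b->1 1a->0 1b->2 2a->2 2b->0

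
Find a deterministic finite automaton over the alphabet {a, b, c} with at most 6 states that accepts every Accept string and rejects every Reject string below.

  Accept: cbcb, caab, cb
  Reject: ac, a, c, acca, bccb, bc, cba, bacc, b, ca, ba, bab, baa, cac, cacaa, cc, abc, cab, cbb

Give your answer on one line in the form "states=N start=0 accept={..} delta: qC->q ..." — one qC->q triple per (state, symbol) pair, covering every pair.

states=4 start=0 accept={3} delta: 0a->0 0b->0 0c->1 1a->2 1b->3 1c->0 2a->1 2b->0 2c->0 3a->0 3b->0 3c->1

Fold the examples into a partial DFA from state 0: repeatedly fix the first undefined (state, symbol) met by the shortest-then-alphabetical prefix, trying targets in increasing order and rejecting any under which an Accept and a Reject string meet in one state with the same remainder; add a state when all current targets are rejected. Accepting states are where Accept strings end.
a: 0a undefined. 0a->0: ok.
b: 0b undefined. 0b->0: ok.
c: 0c undefined. 0c->0: no, cbcb/ac meet in 0. Open state 1: 0c->1.
ca: 1a undefined. 1a->0: no, caab/a meet in 0. 1a->1: no, caab/cab meet in 1 with "b" left. Open state 2: 1a->2.
cb: 1b undefined. 1b->0: no, cbcb/a meet in 0. 1b->1: no, cbcb/bccb meet in 1 with "cb" left. 1b->2: no, cb/ca meet in 2. Open state 3: 1b->3.
cc: 1c undefined. 1c->0: ok.
caa: 2a undefined. 2a->0: no, caab/a meet in 0. 2a->1: ok.
cab: 2b undefined. 2b->0: ok.
cac: 2c undefined. 2c->0: ok.
cba: 3a undefined. 3a->0: ok.
cbb: 3b undefined. 3b->0: ok.
cbc: 3c undefined. 3c->0: no, cbcb/a meet in 0. 3c->1: ok.
All examples now run through 4 states with every (state, symbol) defined. Accept strings end in {3}, Reject strings end in {0,1,2}; accept={3}.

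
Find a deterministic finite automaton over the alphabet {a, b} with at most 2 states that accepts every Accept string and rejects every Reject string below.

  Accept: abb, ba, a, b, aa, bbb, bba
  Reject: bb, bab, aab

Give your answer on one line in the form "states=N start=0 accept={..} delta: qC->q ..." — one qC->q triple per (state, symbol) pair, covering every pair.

Grow the machine one transition at a time. Run the examples from 0; the earliest place one falls off (shortest prefix, ties alphabetical) gets sent to the lowest-numbered state that keeps every Accept/Reject pair distinguishable — a pair clashes when both reach the same state with identical unread suffix — and to a fresh state only if none does.
a: 0a undefined. 0a->0: no, abb/bb meet in 0 with "bb" left. Open state 1: 0a->1.
b: 0b undefined. 0b->0: no, b/bb meet in 0. 0b->1: ok.
aa: 1a undefined. 1a->0: no, a/bab meet in 1. 1a->1: ok.
ab: 1b undefined. 1b->0: ok.
All examples now run through 2 states with every (state, symbol) defined. Accept strings end in {1}, Reject strings end in {0}; accept={1}.

states=2 start=0 accept={1} delta: 0a->1 0b->1 1a->1 1b->0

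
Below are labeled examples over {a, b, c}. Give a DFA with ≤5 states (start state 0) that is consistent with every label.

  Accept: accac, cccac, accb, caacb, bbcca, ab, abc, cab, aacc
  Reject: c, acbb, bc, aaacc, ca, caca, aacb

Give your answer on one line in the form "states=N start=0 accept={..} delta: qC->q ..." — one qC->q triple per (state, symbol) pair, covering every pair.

Fold the examples into a partial DFA from state 0: repeatedly fix the first undefined (state, symbol) met by the shortest-then-alphabetical prefix, trying targets in increasing order and rejecting any under which an Accept and a Reject string meet in one state with the same remainder; add a state when all current targets are rejected. Accepting states are where Accept strings end.
a: 0a undefined. 0a->0: no, abc/bc meet in 0 with "bc" left. Open state 1: 0a->1.
b: 0b undefined. 0b->0: ok.
c: 0c undefined. 0c->0: no, caacb/aacb meet in 1 with "acb" left. 0c->1: ok.
aa: 1a undefined. 1a->0: no, ab/aacb meet in 1 with "b" left. 1a->1: no, caacb/aacb meet in 1 with "cb" left. Open state 2: 1a->2.
ab: 1b undefined. 1b->0: no, abc/c meet in 1. 1b->1: no, ab/c meet in 1. 1b->2: no, ab/ca meet in 2. Open state 3: 1b->3.
ac: 1c undefined. 1c->0: no, bbcca/c meet in 1. 1c->1: no, bbcca/ca meet in 2. 1c->2: no, accb/aacb meet in 2 with "cb" left. 1c->3: ok.
aaa: 2a undefined. 2a->0: no, caacb/aaacc meet in 3. 2a->1: no, abc/aaacc meet in 3 with "c" left. 2a->2: no, caacb/aacb meet in 2 with "cb" left. 2a->3: ok.
aac: 2c undefined. 2c->0: no, aacc/c meet in 1. 2c->1: no, ab/aacb meet in 3. 2c->2: no, ab/caca meet in 3. 2c->3: no, bbcca/caca meet in 3 with "a" left. Open state 4: 2c->4.
abc: 3c undefined. 3c->0: ok.
acb: 3b undefined. 3b->0: no, accb/acbb meet in 0. 3b->1: no, accac/acbb meet in 3. 3b->2: no, cab/acbb meet in 2 with "b" left. 3b->3: no, accac/acbb meet in 3. 3b->4: ok.
cab: 2b undefined. 2b->0: ok.
aacb: 4b undefined. 4b->0: no, accb/acbb meet in 0. 4b->1: ok.
aacc: 4c undefined. 4c->0: ok.
caca: 4a undefined. 4a->0: no, accb/caca meet in 0. 4a->1: ok.
bbcca: 3a undefined. 3a->0: ok.
All examples now run through 5 states with every (state, symbol) defined. Accept strings end in {0,3}, Reject strings end in {1,2}; accept={0,3}.

states=5 start=0 accept={0,3} delta: 0a->1 0b->0 0c->1 1a->2 1b->3 1c->3 2a->3 2b->0 2c->4 3a->0 3b->4 3c->0 4a->1 4b->1 4c->0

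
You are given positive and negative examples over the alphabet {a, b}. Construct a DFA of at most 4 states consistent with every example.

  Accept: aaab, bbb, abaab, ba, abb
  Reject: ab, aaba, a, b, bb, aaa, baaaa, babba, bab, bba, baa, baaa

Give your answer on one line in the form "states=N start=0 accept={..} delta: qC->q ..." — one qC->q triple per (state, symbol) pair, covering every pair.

Fold the examples into a partial DFA from state 0: repeatedly fix the first undefined (state, symbol) met by the shortest-then-alphabetical prefix, trying targets in increasing order and rejecting any under which an Accept and a Reject string meet in one state with the same remainder; add a state when all current targets are rejected. Accepting states are where Accept strings end.
a: 0a undefined. 0a->0: no, aaab/ab meet in 0 with "b" left. Open state 1: 0a->1.
b: 0b undefined. 0b->0: no, bbb/b meet in 0. 0b->1: ok.
aa: 1a undefined. 1a->0: no, aaab/ab meet in 1 with "b" left. 1a->1: no, aaab/ab meet in 1 with "b" left. Open state 2: 1a->2.
ab: 1b undefined. 1b->0: no, bbb/a meet in 1. 1b->1: no, bbb/ab meet in 1. 1b->2: no, bbb/bab meet in 2 with "b" left. Open state 3: 1b->3.
aaa: 2a undefined. 2a->0: no, aaab/a meet in 1. 2a->1: no, aaab/ab meet in 3. 2a->2: no, aaab/bab meet in 2 with "b" left. 2a->3: ok.
aab: 2b undefined. 2b->0: no, ba/babba meet in 2. 2b->1: no, ba/aaba meet in 2. 2b->2: no, ba/bab meet in 2. 2b->3: ok.
aba: 3a undefined. 3a->0: no, abaab/ab meet in 3. 3a->1: no, abaab/ab meet in 3. 3a->2: no, ba/aaba meet in 2. 3a->3: ok.
abb: 3b undefined. 3b->0: ok.
All examples now run through 4 states with every (state, symbol) defined. Accept strings end in {0,2}, Reject strings end in {1,3}; accept={0,2}.

states=4 start=0 accept={0,2} delta: 0a->1 0b->1 1a->2 1b->3 2a->3 2b->3 3a->3 3b->0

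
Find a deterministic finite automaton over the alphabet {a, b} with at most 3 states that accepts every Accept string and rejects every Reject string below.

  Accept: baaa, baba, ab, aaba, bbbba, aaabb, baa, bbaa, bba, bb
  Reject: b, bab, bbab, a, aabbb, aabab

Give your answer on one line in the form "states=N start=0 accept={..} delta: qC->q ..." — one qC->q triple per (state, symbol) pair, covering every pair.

Grow the machine one transition at a time. Run the examples from 0; the earliest place one falls off (shortest prefix, ties alphabetical) gets sent to the lowest-numbered state that keeps every Accept/Reject pair distinguishable — a pair clashes when both reach the same state with identical unread suffix — and to a fresh state only if none does.
a: 0a undefined. 0a->0: no, ab/b meet in 0 with "b" left. Open state 1: 0a->1.
b: 0b undefined. 0b->0: no, ab/bab meet in 1 with "b" left. 0b->1: ok.
aa: 1a undefined. 1a->0: no, aaabb/aabbb meet in 1 with "bb" left. 1a->1: no, baaa/b meet in 1. Open state 2: 1a->2.
ab: 1b undefined. 1b->0: no, ab/bbab meet in 0. 1b->1: no, ab/b meet in 1. 1b->2: ok.
aaa: 2a undefined. 2a->0: no, baaa/b meet in 1. 2a->1: no, baaa/bbab meet in 2. 2a->2: ok.
aab: 2b undefined. 2b->0: no, baaa/aabbb meet in 2. 2b->1: ok.
All examples now run through 3 states with every (state, symbol) defined. Accept strings end in {2}, Reject strings end in {1}; accept={2}.

states=3 start=0 accept={2} delta: 0a->1 0b->1 1a->2 1b->2 2a->2 2b->1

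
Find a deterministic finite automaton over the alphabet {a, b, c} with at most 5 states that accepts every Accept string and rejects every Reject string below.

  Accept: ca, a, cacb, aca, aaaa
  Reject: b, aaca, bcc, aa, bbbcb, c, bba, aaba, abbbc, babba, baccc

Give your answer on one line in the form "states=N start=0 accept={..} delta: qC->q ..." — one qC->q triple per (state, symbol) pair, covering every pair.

states=4 start=0 accept={1,3} delta: 0a->1 0b->2 0c->0 1a->2 1b->0 1c->2 2a->3 2b->1 2c->1 3a->1 3b->2 3c->0

State merging on the prefix tree: take the shortest (then alphabetical) example prefix whose next move is undefined and point that move at state 0, else 1, else 2, ...; a target is out if some Accept/Reject pair would then sit in one state with the same input left (inseparable). If every existing state is out, open a new one.
a: 0a undefined. 0a->0: no, ca/aaca meet in 0 with "ca" left. Open state 1: 0a->1.
b: 0b undefined. 0b->0: no, a/bba meet in 1. 0b->1: no, a/b meet in 1. Open state 2: 0b->2.
c: 0c undefined. 0c->0: ok.
aa: 1a undefined. 1a->0: no, ca/aaca meet in 1. 1a->1: no, ca/aa meet in 1. 1a->2: ok.
ab: 1b undefined. 1b->0: ok.
ac: 1c undefined. 1c->0: no, cacb/b meet in 2. 1c->1: no, cacb/c meet in 0. 1c->2: ok.
ba: 2a undefined. 2a->0: no, aca/c meet in 0. 2a->1: no, ca/babba meet in 1. 2a->2: no, aca/b meet in 2. Open state 3: 2a->3.
bb: 2b undefined. 2b->0: no, ca/bba meet in 1. 2b->1: ok.
bc: 2c undefined. 2c->0: no, ca/aaca meet in 1. 2c->1: ok.
bab: 3b undefined. 3b->0: no, aca/babba meet in 3. 3b->1: no, ca/babba meet in 1. 3b->2: ok.
bac: 3c undefined. 3c->0: ok.
aaaa: 3a undefined. 3a->0: no, aaaa/c meet in 0. 3a->1: ok.
All examples now run through 4 states with every (state, symbol) defined. Accept strings end in {1,3}, Reject strings end in {0,2}; accept={1,3}.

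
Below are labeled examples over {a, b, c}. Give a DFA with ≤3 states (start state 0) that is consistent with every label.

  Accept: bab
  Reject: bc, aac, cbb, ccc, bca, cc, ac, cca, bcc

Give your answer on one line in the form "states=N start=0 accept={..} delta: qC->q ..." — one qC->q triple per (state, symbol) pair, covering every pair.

states=2 start=0 accept={0} delta: 0a->0 0b->0 0c->1 1a->1 1b->1 1c->1

State merging on the prefix tree: take the shortest (then alphabetical) example prefix whose next move is undefined and point that move at state 0, else 1, else 2, ...; a target is out if some Accept/Reject pair would then sit in one state with the same input left (inseparable). If every existing state is out, open a new one.
a: 0a undefined. 0a->0: ok.
b: 0b undefined. 0b->0: ok.
c: 0c undefined. 0c->0: no, bab/bc meet in 0. Open state 1: 0c->1.
cb: 1b undefined. 1b->0: no, bab/cbb meet in 0. 1b->1: ok.
cc: 1c undefined. 1c->0: no, bab/cc meet in 0. 1c->1: ok.
bca: 1a undefined. 1a->0: no, bab/bca meet in 0. 1a->1: ok.
All examples now run through 2 states with every (state, symbol) defined. Accept strings end in {0}, Reject strings end in {1}; accept={0}.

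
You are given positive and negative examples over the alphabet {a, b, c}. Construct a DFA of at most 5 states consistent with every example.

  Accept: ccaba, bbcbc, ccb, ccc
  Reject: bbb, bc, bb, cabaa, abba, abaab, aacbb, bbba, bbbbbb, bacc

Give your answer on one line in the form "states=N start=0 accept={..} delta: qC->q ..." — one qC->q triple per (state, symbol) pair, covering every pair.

Grow the machine one transition at a time. Run the examples from 0; the earliest place one falls off (shortest prefix, ties alphabetical) gets sent to the lowest-numbered state that keeps every Accept/Reject pair distinguishable — a pair clashes when both reach the same state with identical unread suffix — and to a fresh state only if none does.
a: 0a undefined. 0a->0: ok.
b: 0b undefined. 0b->0: ok.
c: 0c undefined. 0c->0: no, ccaba/bbb meet in 0. Open state 1: 0c->1.
ca: 1a undefined. 1a->0: ok.
cc: 1c undefined. 1c->0: no, ccaba/bbb meet in 0. 1c->1: no, ccaba/bbb meet in 0. Open state 2: 1c->2.
cca: 2a undefined. 2a->0: no, ccaba/bbb meet in 0. 2a->1: ok.
ccb: 2b undefined. 2b->0: no, ccb/bbb meet in 0. 2b->1: no, ccb/bc meet in 1. 2b->2: no, ccb/bacc meet in 2. Open state 3: 2b->3.
ccc: 2c undefined. 2c->0: no, ccc/bbb meet in 0. 2c->1: no, ccc/bc meet in 1. 2c->2: no, ccc/bacc meet in 2. 2c->3: ok.
aacb: 1b undefined. 1b->0: no, ccaba/bbb meet in 0. 1b->1: no, ccaba/bbb meet in 0. 1b->2: no, ccaba/bc meet in 1. 1b->3: ok.
aacbb: 3b undefined. 3b->0: ok.
bbcbc: 3c undefined. 3c->0: no, bbcbc/bbb meet in 0. 3c->1: no, bbcbc/bc meet in 1. 3c->2: no, bbcbc/bacc meet in 2. 3c->3: ok.
ccaba: 3a undefined. 3a->0: no, ccaba/bbb meet in 0. 3a->1: no, ccaba/bc meet in 1. 3a->2: no, ccaba/bacc meet in 2. 3a->3: ok.
All examples now run through 4 states with every (state, symbol) defined. Accept strings end in {3}, Reject strings end in {0,1,2}; accept={3}.

states=4 start=0 accept={3} delta: 0a->0 0b->0 0c->1 1a->0 1b->3 1c->2 2a->1 2b->3 2c->3 3a->3 3b->0 3c->3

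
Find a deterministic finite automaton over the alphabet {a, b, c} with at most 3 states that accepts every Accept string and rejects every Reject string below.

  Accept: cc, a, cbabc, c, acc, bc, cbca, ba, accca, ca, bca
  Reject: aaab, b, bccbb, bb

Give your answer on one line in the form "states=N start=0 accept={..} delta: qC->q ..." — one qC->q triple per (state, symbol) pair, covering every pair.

Fold the examples into a partial DFA from state 0: repeatedly fix the first undefined (state, symbol) met by the shortest-then-alphabetical prefix, trying targets in increasing order and rejecting any under which an Accept and a Reject string meet in one state with the same remainder; add a state when all current targets are rejected. Accepting states are where Accept strings end.
a: 0a undefined. 0a->0: ok.
b: 0b undefined. 0b->0: no, a/aaab meet in 0. Open state 1: 0b->1.
c: 0c undefined. 0c->0: ok.
ba: 1a undefined. 1a->0: ok.
bb: 1b undefined. 1b->0: no, cc/bb meet in 0. 1b->1: ok.
bc: 1c undefined. 1c->0: ok.
All examples now run through 2 states with every (state, symbol) defined. Accept strings end in {0}, Reject strings end in {1}; accept={0}.

states=2 start=0 accept={0} delta: 0a->0 0b->1 0c->0 1a->0 1b->1 1c->0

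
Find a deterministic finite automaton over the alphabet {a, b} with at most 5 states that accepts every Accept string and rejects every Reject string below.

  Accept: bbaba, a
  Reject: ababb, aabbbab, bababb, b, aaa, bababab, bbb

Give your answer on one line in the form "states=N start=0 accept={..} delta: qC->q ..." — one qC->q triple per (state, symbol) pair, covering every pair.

State merging on the prefix tree: take the shortest (then alphabetical) example prefix whose next move is undefined and point that move at state 0, else 1, else 2, ...; a target is out if some Accept/Reject pair would then sit in one state with the same input left (inseparable). If every existing state is out, open a new one.
a: 0a undefined. 0a->0: no, a/aaa meet in 0. Open state 1: 0a->1.
b: 0b undefined. 0b->0: ok.
aa: 1a undefined. 1a->0: no, a/aaa meet in 1. 1a->1: no, a/aaa meet in 1. Open state 2: 1a->2.
ab: 1b undefined. 1b->0: ok.
aaa: 2a undefined. 2a->0: ok.
aab: 2b undefined. 2b->0: ok.
All examples now run through 3 states with every (state, symbol) defined. Accept strings end in {1}, Reject strings end in {0}; accept={1}.

states=3 start=0 accept={1} delta: 0a->1 0b->0 1a->2 1b->0 2a->0 2b->0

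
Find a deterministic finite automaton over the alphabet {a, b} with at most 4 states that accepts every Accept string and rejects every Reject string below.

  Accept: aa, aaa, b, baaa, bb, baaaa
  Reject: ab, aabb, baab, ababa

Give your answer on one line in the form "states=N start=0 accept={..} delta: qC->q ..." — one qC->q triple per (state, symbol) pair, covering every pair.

State merging on the prefix tree: take the shortest (then alphabetical) example prefix whose next move is undefined and point that move at state 0, else 1, else 2, ...; a target is out if some Accept/Reject pair would then sit in one state with the same input left (inseparable). If every existing state is out, open a new one.
a: 0a undefined. 0a->0: no, b/ab meet in 0 with "b" left. Open state 1: 0a->1.
b: 0b undefined. 0b->0: ok.
aa: 1a undefined. 1a->0: no, aa/aabb meet in 0. 1a->1: ok.
ab: 1b undefined. 1b->0: no, aa/ababa meet in 1. 1b->1: no, aa/ab meet in 1. Open state 2: 1b->2.
aba: 2a undefined. 2a->0: no, aa/ababa meet in 1. 2a->1: no, aa/ababa meet in 1. 2a->2: ok.
aabb: 2b undefined. 2b->0: no, aa/ababa meet in 1. 2b->1: no, aa/aabb meet in 1. 2b->2: ok.
All examples now run through 3 states with every (state, symbol) defined. Accept strings end in {0,1}, Reject strings end in {2}; accept={0,1}.

states=3 start=0 accept={0,1} delta: 0a->1 0b->0 1a->1 1b->2 2a->2 2b->2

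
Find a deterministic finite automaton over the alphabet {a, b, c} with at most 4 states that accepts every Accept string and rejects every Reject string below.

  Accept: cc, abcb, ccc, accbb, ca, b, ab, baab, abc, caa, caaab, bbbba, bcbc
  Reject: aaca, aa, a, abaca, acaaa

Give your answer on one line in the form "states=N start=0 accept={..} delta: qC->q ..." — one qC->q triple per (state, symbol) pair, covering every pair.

states=3 start=0 accept={0,2} delta: 0a->1 0b->2 0c->2 1a->1 1b->0 1c->0 2a->2 2b->2 2c->0

Grow the machine one transition at a time. Run the examples from 0; the earliest place one falls off (shortest prefix, ties alphabetical) gets sent to the lowest-numbered state that keeps every Accept/Reject pair distinguishable — a pair clashes when both reach the same state with identical unread suffix — and to a fresh state only if none does.
a: 0a undefined. 0a->0: no, ca/aaca meet in 0 with "ca" left. Open state 1: 0a->1.
b: 0b undefined. 0b->0: no, bbbba/a meet in 1. 0b->1: no, b/a meet in 1. Open state 2: 0b->2.
c: 0c undefined. 0c->0: no, ca/a meet in 1. 0c->1: no, ca/aa meet in 1 with "a" left. 0c->2: ok.
aa: 1a undefined. 1a->0: no, ca/aaca meet in 2 with "a" left. 1a->1: ok.
ab: 1b undefined. 1b->0: ok.
ac: 1c undefined. 1c->0: ok.
ba: 2a undefined. 2a->0: no, caa/aaca meet in 1. 2a->1: no, ca/aaca meet in 1. 2a->2: ok.
bb: 2b undefined. 2b->0: no, bbbba/aaca meet in 1. 2b->1: no, abcb/aaca meet in 1. 2b->2: ok.
bc: 2c undefined. 2c->0: ok.
All examples now run through 3 states with every (state, symbol) defined. Accept strings end in {0,2}, Reject strings end in {1}; accept={0,2}.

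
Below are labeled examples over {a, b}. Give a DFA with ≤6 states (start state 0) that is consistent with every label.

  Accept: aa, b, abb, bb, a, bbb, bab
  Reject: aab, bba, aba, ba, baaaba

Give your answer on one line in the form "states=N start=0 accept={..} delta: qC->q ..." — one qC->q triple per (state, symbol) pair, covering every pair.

states=4 start=0 accept={1,2} delta: 0a->1 0b->2 1a->1 1b->3 2a->0 2b->2 3a->0 3b->1

Grow the machine one transition at a time. Run the examples from 0; the earliest place one falls off (shortest prefix, ties alphabetical) gets sent to the lowest-numbered state that keeps every Accept/Reject pair distinguishable — a pair clashes when both reach the same state with identical unread suffix — and to a fresh state only if none does.
a: 0a undefined. 0a->0: no, b/aab meet in 0 with "b" left. Open state 1: 0a->1.
b: 0b undefined. 0b->0: no, a/bba meet in 1. 0b->1: no, aa/ba meet in 1 with "a" left. Open state 2: 0b->2.
aa: 1a undefined. 1a->0: no, b/aab meet in 2. 1a->1: ok.
ab: 1b undefined. 1b->0: no, aa/aba meet in 1. 1b->1: no, aa/aab meet in 1. 1b->2: no, b/aab meet in 2. Open state 3: 1b->3.
ba: 2a undefined. 2a->0: ok.
bb: 2b undefined. 2b->0: no, aa/bba meet in 1. 2b->1: no, aa/bba meet in 1. 2b->2: ok.
aba: 3a undefined. 3a->0: ok.
abb: 3b undefined. 3b->0: no, abb/bba meet in 0. 3b->1: ok.
All examples now run through 4 states with every (state, symbol) defined. Accept strings end in {1,2}, Reject strings end in {0,3}; accept={1,2}.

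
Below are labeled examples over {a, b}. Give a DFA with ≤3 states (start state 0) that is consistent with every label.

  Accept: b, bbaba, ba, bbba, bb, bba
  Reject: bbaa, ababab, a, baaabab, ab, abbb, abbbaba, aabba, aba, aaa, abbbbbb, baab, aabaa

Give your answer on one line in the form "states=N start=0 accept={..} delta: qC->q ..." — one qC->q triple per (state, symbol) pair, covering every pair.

states=3 start=0 accept={0,2} delta: 0a->1 0b->2 1a->1 1b->1 2a->0 2b->2

Fold the examples into a partial DFA from state 0: repeatedly fix the first undefined (state, symbol) met by the shortest-then-alphabetical prefix, trying targets in increasing order and rejecting any under which an Accept and a Reject string meet in one state with the same remainder; add a state when all current targets are rejected. Accepting states are where Accept strings end.
a: 0a undefined. 0a->0: no, b/ab meet in 0 with "b" left. Open state 1: 0a->1.
b: 0b undefined. 0b->0: no, bbaba/aba meet in 1 with "ba" left. 0b->1: no, b/a meet in 1. Open state 2: 0b->2.
aa: 1a undefined. 1a->0: no, bba/aabba meet in 2 with "ba" left. 1a->1: ok.
ab: 1b undefined. 1b->0: no, bbaba/abbbaba meet in 2 with "baba" left. 1b->1: ok.
ba: 2a undefined. 2a->0: ok.
bb: 2b undefined. 2b->0: no, bbaba/bbaa meet in 1. 2b->1: no, bbaba/bbaa meet in 1. 2b->2: ok.
All examples now run through 3 states with every (state, symbol) defined. Accept strings end in {0,2}, Reject strings end in {1}; accept={0,2}.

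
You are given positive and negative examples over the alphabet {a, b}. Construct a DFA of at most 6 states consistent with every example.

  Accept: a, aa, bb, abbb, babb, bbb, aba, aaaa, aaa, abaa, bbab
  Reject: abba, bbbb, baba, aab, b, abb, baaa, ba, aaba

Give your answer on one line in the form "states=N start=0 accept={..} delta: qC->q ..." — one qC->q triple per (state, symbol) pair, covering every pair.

Grow the machine one transition at a time. Run the examples from 0; the earliest place one falls off (shortest prefix, ties alphabetical) gets sent to the lowest-numbered state that keeps every Accept/Reject pair distinguishable — a pair clashes when both reach the same state with identical unread suffix — and to a fresh state only if none does.
a: 0a undefined. 0a->0: no, bb/abb meet in 0 with "bb" left. Open state 1: 0a->1.
b: 0b undefined. 0b->0: no, a/ba meet in 1. 0b->1: no, a/b meet in 1. Open state 2: 0b->2.
aa: 1a undefined. 1a->0: ok.
ab: 1b undefined. 1b->0: ok.
ba: 2a undefined. 2a->0: no, aa/abba meet in 0. 2a->1: no, a/abba meet in 1. 2a->2: ok.
bb: 2b undefined. 2b->0: no, a/baba meet in 1. 2b->1: no, aa/baba meet in 0. 2b->2: no, bb/abba meet in 2. Open state 3: 2b->3.
bba: 3a undefined. 3a->0: no, aa/baba meet in 0. 3a->1: no, a/baba meet in 1. 3a->2: ok.
bbb: 3b undefined. 3b->0: ok.
All examples now run through 4 states with every (state, symbol) defined. Accept strings end in {0,1,3}, Reject strings end in {2}; accept={0,1,3}.

states=4 start=0 accept={0,1,3} delta: 0a->1 0b->2 1a->0 1b->0 2a->2 2b->3 3a->2 3b->0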